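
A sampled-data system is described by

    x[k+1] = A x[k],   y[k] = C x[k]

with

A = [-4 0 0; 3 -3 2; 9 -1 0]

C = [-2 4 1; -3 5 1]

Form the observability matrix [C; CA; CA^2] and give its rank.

2

CA = [[29, -13, 8], [36, -16, 10]]
CA^2 = [[-83, 31, -26], [-102, 38, -32]]
Observability matrix O = [C; CA; CA^2] = [[-2, 4, 1], [-3, 5, 1], [29, -13, 8], [36, -16, 10], [-83, 31, -26], [-102, 38, -32]]
The columns c1, c2, c3 of O are linearly dependent: -c1 - c2 + 2·c3 = 0 (check each entry), so rank(O) ≤ 2.
The 2×2 minor from rows 1, 2, columns 1, 2 is (-2)·5 - 4·(-3) = -10 - (-12) = 2 ≠ 0, so rank(O) = 2.
rank(O) = 2 < n = 3, so the pair (A, C) is not completely observable.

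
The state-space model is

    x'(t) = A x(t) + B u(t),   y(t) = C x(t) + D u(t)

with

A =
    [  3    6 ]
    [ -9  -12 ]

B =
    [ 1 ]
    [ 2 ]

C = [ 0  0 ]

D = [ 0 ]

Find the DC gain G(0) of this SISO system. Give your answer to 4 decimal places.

0.0000

G(0) = C(-A)^{-1}B + D = -C A^{-1} B + D.
det A = 18, so A^{-1} = (1/18)·adj(A) = [[-2/3, -1/3], [1/2, 1/6]]
A^{-1} B = [-4/3, 5/6]^T
C A^{-1} B = 0
G(0) = D - C A^{-1} B = 0 - (0) = 0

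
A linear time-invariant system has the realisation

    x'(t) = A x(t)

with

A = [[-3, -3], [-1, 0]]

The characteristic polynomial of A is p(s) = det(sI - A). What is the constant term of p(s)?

-3

For a 2×2 matrix, det(sI - A) = s^2 - (tr A)s + det A.
tr A = -3, det A = -3.
So p(s) = s^2 + 3s - 3.
The constant term is -3.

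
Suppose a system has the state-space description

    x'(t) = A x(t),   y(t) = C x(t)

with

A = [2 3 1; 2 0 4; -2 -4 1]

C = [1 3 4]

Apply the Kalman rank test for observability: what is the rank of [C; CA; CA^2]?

3

CA = [[0, -13, 17]]
CA^2 = [[-60, -68, -35]]
Observability matrix O = [C; CA; CA^2] = [[1, 3, 4], [0, -13, 17], [-60, -68, -35]]
det(O) = 1·((-13)·(-35) - 17·(-68)) - 3·(0·(-35) - 17·(-60)) + 4·(0·(-68) - (-13)·(-60)) = 1·1611 - 3·1020 + 4·(-780) = -4569 ≠ 0, so rank(O) = 3.
rank(O) = 3 = n, so the pair (A, C) is completely observable.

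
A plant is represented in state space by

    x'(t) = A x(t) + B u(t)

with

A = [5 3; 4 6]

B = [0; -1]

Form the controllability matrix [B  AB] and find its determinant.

AB = [[-3], [-6]]
Controllability matrix C = [B  AB] = [[0, -3], [-1, -6]]
det(C) = 0·(-6) - (-3)·(-1) = 0 - 3 = -3
Since det(C) ≠ 0, rank(C) = 2 and the system is completely controllable.

-3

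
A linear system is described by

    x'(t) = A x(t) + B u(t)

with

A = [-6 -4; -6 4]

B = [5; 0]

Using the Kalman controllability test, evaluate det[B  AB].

AB = [[-30], [-30]]
Controllability matrix C = [B  AB] = [[5, -30], [0, -30]]
det(C) = 5·(-30) - (-30)·0 = -150 - 0 = -150
Since det(C) ≠ 0, rank(C) = 2 and the system is completely controllable.

-150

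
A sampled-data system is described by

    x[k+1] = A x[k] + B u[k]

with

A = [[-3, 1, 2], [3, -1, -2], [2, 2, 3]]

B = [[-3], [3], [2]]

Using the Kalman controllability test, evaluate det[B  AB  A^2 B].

0

AB = [[16], [-16], [6]]
A^2B = [[-52], [52], [18]]
Controllability matrix C = [B  AB  A^2B] = [[-3, 16, -52], [3, -16, 52], [2, 6, 18]]
Expanding along the first row, det(C) = (-3)·((-16)·18 - 52·6) - 16·(3·18 - 52·2) + (-52)·(3·6 - (-16)·2) = (-3)·(-600) - 16·(-50) + (-52)·50 = 0
Since det(C) = 0, rank(C) < 3 and the system is not completely controllable.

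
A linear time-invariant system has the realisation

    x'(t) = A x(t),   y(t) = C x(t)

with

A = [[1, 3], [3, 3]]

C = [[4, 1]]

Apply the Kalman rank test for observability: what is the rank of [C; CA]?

CA = [[7, 15]]
Observability matrix O = [C; CA] = [[4, 1], [7, 15]]
det(O) = 4·15 - 1·7 = 60 - 7 = 53 ≠ 0, so rank(O) = 2.
rank(O) = 2 = n, so the pair (A, C) is completely observable.

2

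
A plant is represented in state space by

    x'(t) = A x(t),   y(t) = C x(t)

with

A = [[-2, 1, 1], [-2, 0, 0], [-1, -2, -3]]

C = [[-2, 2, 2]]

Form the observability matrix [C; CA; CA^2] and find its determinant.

-24

CA = [[-2, -6, -8]]
CA^2 = [[24, 14, 22]]
Observability matrix O = [C; CA; CA^2] = [[-2, 2, 2], [-2, -6, -8], [24, 14, 22]]
Expanding along the first row, det(O) = (-2)·((-6)·22 - (-8)·14) - 2·((-2)·22 - (-8)·24) + 2·((-2)·14 - (-6)·24) = (-2)·(-20) - 2·148 + 2·116 = -24
Since det(O) ≠ 0, rank(O) = 3 and the system is completely observable.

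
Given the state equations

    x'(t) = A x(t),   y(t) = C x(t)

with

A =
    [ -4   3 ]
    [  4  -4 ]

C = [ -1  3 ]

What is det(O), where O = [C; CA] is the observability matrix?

-33

CA = [[16, -15]]
Observability matrix O = [C; CA] = [[-1, 3], [16, -15]]
det(O) = (-1)·(-15) - 3·16 = 15 - 48 = -33
Since det(O) ≠ 0, rank(O) = 2 and the system is completely observable.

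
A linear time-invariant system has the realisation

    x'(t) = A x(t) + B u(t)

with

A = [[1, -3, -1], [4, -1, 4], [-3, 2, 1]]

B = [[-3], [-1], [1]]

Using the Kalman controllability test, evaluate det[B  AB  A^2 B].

AB = [[-1], [-7], [8]]
A^2B = [[12], [35], [-3]]
Controllability matrix C = [B  AB  A^2B] = [[-3, -1, 12], [-1, -7, 35], [1, 8, -3]]
Expanding along the first row, det(C) = (-3)·((-7)·(-3) - 35·8) - (-1)·((-1)·(-3) - 35·1) + 12·((-1)·8 - (-7)·1) = (-3)·(-259) - (-1)·(-32) + 12·(-1) = 733
Since det(C) ≠ 0, rank(C) = 3 and the system is completely controllable.

733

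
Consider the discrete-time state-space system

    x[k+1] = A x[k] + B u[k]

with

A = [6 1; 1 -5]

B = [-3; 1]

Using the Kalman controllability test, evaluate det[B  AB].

41

AB = [[-17], [-8]]
Controllability matrix C = [B  AB] = [[-3, -17], [1, -8]]
det(C) = (-3)·(-8) - (-17)·1 = 24 - (-17) = 41
Since det(C) ≠ 0, rank(C) = 2 and the system is completely controllable.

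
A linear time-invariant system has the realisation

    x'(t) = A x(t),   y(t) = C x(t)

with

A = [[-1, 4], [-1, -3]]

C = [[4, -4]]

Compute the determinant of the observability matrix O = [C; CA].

112

CA = [[0, 28]]
Observability matrix O = [C; CA] = [[4, -4], [0, 28]]
det(O) = 4·28 - (-4)·0 = 112 - 0 = 112
Since det(O) ≠ 0, rank(O) = 2 and the system is completely observable.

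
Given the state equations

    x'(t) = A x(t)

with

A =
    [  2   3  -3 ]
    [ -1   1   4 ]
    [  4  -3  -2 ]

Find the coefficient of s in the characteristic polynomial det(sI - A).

23

Expand det(sI - A) for the 3×3 matrix.
p(s) = s^3 - s^2 + 23s - 65.
(Check: constant term = det(-A) = (-1)^3 det A = -65; coefficient of s^2 = -tr A = -1.)
The coefficient of s is 23.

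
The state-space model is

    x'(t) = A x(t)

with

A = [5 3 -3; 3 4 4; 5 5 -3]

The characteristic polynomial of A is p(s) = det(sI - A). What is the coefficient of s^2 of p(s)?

-6

Expand det(sI - A) for the 3×3 matrix.
p(s) = s^3 - 6s^2 - 21s + 58.
(Check: constant term = det(-A) = (-1)^3 det A = 58; coefficient of s^2 = -tr A = -6.)
The coefficient of s^2 is -6.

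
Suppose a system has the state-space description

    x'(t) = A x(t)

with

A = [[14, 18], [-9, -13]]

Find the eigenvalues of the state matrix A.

-4, 5

det(sI - A) = s^2 - (tr A)s + det A, with tr A = 14 + (-13) = 1 and det A = 14·(-13) - 18·(-9) = -182 - (-162) = -20.
So p(s) = det(sI - A) = s^2 - s - 20.
Factor s^2 - s - 20: two numbers with sum 1 and product -20 are 5 and -4, so s^2 - s - 20 = (s - 5)(s + 4).
Hence p(s) = (s - 5) (s + 4), with roots -4, 5.
At least one eigenvalue has non-negative real part, so the system is not asymptotically stable.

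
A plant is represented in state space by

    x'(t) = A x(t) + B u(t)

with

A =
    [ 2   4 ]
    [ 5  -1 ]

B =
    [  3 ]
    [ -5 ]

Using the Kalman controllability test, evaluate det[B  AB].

AB = [[-14], [20]]
Controllability matrix C = [B  AB] = [[3, -14], [-5, 20]]
det(C) = 3·20 - (-14)·(-5) = 60 - 70 = -10
Since det(C) ≠ 0, rank(C) = 2 and the system is completely controllable.

-10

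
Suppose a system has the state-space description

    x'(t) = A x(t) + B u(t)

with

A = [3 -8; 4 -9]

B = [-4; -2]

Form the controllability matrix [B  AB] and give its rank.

AB = [[4], [2]]
Controllability matrix C = [B  AB] = [[-4, 4], [-2, 2]]
Every column of C is a scalar multiple of column 1 = [-4, -2] (multipliers 1, -1), so the columns span a one-dimensional space.
C ≠ 0, hence rank(C) = 1.
rank(C) = 1 < n = 2, so the pair (A, B) is not completely controllable.

1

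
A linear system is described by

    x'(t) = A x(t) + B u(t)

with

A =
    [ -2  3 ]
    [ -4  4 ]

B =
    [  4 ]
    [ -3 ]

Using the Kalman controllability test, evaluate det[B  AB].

AB = [[-17], [-28]]
Controllability matrix C = [B  AB] = [[4, -17], [-3, -28]]
det(C) = 4·(-28) - (-17)·(-3) = -112 - 51 = -163
Since det(C) ≠ 0, rank(C) = 2 and the system is completely controllable.

-163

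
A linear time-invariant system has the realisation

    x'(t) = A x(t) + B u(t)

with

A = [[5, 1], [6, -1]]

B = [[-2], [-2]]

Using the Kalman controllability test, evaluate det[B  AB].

-4

AB = [[-12], [-10]]
Controllability matrix C = [B  AB] = [[-2, -12], [-2, -10]]
det(C) = (-2)·(-10) - (-12)·(-2) = 20 - 24 = -4
Since det(C) ≠ 0, rank(C) = 2 and the system is completely controllable.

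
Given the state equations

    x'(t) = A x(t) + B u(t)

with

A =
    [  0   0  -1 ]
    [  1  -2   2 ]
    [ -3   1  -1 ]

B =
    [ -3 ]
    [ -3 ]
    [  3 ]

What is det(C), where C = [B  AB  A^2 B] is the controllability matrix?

-432

AB = [[-3], [9], [3]]
A^2B = [[-3], [-15], [15]]
Controllability matrix C = [B  AB  A^2B] = [[-3, -3, -3], [-3, 9, -15], [3, 3, 15]]
Expanding along the first row, det(C) = (-3)·(9·15 - (-15)·3) - (-3)·((-3)·15 - (-15)·3) + (-3)·((-3)·3 - 9·3) = (-3)·180 - (-3)·0 + (-3)·(-36) = -432
Since det(C) ≠ 0, rank(C) = 3 and the system is completely controllable.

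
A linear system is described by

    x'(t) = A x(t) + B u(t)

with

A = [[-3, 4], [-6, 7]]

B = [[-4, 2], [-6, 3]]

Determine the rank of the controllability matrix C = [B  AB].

1

AB = [[-12, 6], [-18, 9]]
Controllability matrix C = [B  AB] = [[-4, 2, -12, 6], [-6, 3, -18, 9]]
Every column of C is a scalar multiple of column 1 = [-4, -6] (multipliers 1, -1/2, 3, -3/2), so the columns span a one-dimensional space.
C ≠ 0, hence rank(C) = 1.
rank(C) = 1 < n = 2, so the pair (A, B) is not completely controllable.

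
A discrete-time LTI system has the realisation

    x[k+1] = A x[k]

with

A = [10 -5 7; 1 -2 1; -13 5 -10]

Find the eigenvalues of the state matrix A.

-3, -2, 3

det(zI - A) = z^3 - (tr A)z^2 + (M11 + M22 + M33)z - det A, where Mii is the 2×2 principal minor of A obtained by deleting row i and column i.
tr A = 10 + (-2) + (-10) = -2; M11 = (-2)·(-10) - 1·5 = 20 - 5 = 15; M22 = 10·(-10) - 7·(-13) = -100 - (-91) = -9; M33 = 10·(-2) - (-5)·1 = -20 - (-5) = -15; sum of minors = -9.
det A = 10·((-2)·(-10) - 1·5) - (-5)·(1·(-10) - 1·(-13)) + 7·(1·5 - (-2)·(-13)) = 10·15 - (-5)·3 + 7·(-21) = 18.
So p(z) = det(zI - A) = z^3 + 2z^2 - 9z - 18.
Rational-root test: any integer root divides -18. Testing small divisors, z = -2 works: p(-2) = -8 + 8 + 18 + (-18) = 0, so (z + 2) is a factor.
Dividing, p(z) = (z + 2)(z^2 - 9).
Factor z^2 - 9: two numbers with sum 0 and product -9 are 3 and -3, so z^2 - 9 = (z - 3)(z + 3).
Hence p(z) = (z - 3) (z + 2) (z + 3), with roots -3, -2, 3.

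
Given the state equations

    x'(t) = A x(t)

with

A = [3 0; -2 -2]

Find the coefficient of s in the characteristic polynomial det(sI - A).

For a 2×2 matrix, det(sI - A) = s^2 - (tr A)s + det A.
tr A = 1, det A = -6.
So p(s) = s^2 - s - 6.
The coefficient of s is -1.

-1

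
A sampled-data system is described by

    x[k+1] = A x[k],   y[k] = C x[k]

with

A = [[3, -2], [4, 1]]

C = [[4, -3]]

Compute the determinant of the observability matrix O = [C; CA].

CA = [[0, -11]]
Observability matrix O = [C; CA] = [[4, -3], [0, -11]]
det(O) = 4·(-11) - (-3)·0 = -44 - 0 = -44
Since det(O) ≠ 0, rank(O) = 2 and the system is completely observable.

-44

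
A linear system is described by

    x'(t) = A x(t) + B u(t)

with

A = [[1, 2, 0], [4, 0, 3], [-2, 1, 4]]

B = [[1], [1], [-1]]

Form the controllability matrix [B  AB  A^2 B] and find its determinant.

AB = [[3], [1], [-5]]
A^2B = [[5], [-3], [-25]]
Controllability matrix C = [B  AB  A^2B] = [[1, 3, 5], [1, 1, -3], [-1, -5, -25]]
Expanding along the first row, det(C) = 1·(1·(-25) - (-3)·(-5)) - 3·(1·(-25) - (-3)·(-1)) + 5·(1·(-5) - 1·(-1)) = 1·(-40) - 3·(-28) + 5·(-4) = 24
Since det(C) ≠ 0, rank(C) = 3 and the system is completely controllable.

24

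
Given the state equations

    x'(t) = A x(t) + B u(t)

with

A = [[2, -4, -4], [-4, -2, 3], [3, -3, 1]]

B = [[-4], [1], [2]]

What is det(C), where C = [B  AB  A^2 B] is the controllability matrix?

11492

AB = [[-20], [20], [-13]]
A^2B = [[-68], [1], [-133]]
Controllability matrix C = [B  AB  A^2B] = [[-4, -20, -68], [1, 20, 1], [2, -13, -133]]
Expanding along the first row, det(C) = (-4)·(20·(-133) - 1·(-13)) - (-20)·(1·(-133) - 1·2) + (-68)·(1·(-13) - 20·2) = (-4)·(-2647) - (-20)·(-135) + (-68)·(-53) = 11492
Since det(C) ≠ 0, rank(C) = 3 and the system is completely controllable.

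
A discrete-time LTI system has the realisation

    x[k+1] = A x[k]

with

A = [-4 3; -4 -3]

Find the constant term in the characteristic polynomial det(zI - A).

24

For a 2×2 matrix, det(zI - A) = z^2 - (tr A)z + det A.
tr A = -7, det A = 24.
So p(z) = z^2 + 7z + 24.
The constant term is 24.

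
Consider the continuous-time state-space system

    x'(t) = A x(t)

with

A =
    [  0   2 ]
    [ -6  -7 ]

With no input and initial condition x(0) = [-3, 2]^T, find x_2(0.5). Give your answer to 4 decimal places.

det(sI - A) = s^2 - (tr A)s + det A, with tr A = 0 + (-7) = -7 and det A = 0·(-7) - 2·(-6) = 0 - (-12) = 12.
So p(s) = det(sI - A) = s^2 + 7s + 12.
Factor s^2 + 7s + 12: two numbers with sum -7 and product 12 are -3 and -4, so s^2 + 7s + 12 = (s + 3)(s + 4).
Hence p(s) = (s + 3) (s + 4), with roots -4, -3.
The eigenvalues -4, -3 are distinct and real, so A is diagonalisable and x(t) = e^{At} x(0) = V diag(e^{λ_i t}) V^{-1} x(0), where the columns of V are the eigenvectors.
λ = -4: A - (-4)I = [[4, 2], [-6, -3]]. Row 1 gives 4·v1 + 2·v2 = 0, so take v_1 = [1, -2]^T.
λ = -3: A - (-3)I = [[3, 2], [-6, -4]]. Row 1 gives 3·v1 + 2·v2 = 0, so take v_2 = [2, -3]^T.
V = [v_1 v_2] = [[1, 2], [-2, -3]] has det V = 1, so V^{-1} = adj(V)/det V = [[-3, -2], [2, 1]].
Modal coordinates z(0) = V^{-1} x(0): (-3)·(-3) + (-2)·2 = 5; 2·(-3) + 1·2 = -4; so z(0) = [5, -4]^T.
x_2(t) = Σ_i (v_i)_2 · z_i(0) · e^{λ_i t} (row 2 of V times the modal terms).
x_2(0.5) = (-2)·5·e^{-4·0.5} + (-3)·(-4)·e^{-3·0.5} = (-10)·0.135335 + 12·0.223130 = 1.3242.

1.3242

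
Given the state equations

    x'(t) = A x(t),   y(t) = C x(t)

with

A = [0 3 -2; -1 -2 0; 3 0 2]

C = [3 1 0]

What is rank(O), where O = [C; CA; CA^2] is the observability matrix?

3

CA = [[-1, 7, -6]]
CA^2 = [[-25, -17, -10]]
Observability matrix O = [C; CA; CA^2] = [[3, 1, 0], [-1, 7, -6], [-25, -17, -10]]
det(O) = 3·(7·(-10) - (-6)·(-17)) - 1·((-1)·(-10) - (-6)·(-25)) + 0·((-1)·(-17) - 7·(-25)) = 3·(-172) - 1·(-140) + 0·192 = -376 ≠ 0, so rank(O) = 3.
rank(O) = 3 = n, so the pair (A, C) is completely observable.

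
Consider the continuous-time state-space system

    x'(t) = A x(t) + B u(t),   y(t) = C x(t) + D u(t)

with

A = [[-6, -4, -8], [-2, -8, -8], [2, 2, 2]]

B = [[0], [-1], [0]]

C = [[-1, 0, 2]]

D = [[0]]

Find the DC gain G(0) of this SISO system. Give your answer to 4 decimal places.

-0.3333

G(0) = C(-A)^{-1}B + D = -C A^{-1} B + D.
det A = -48, so A^{-1} = (1/-48)·adj(A) = [[0, 1/6, 2/3], [1/4, -1/12, 2/3], [-1/4, -1/12, -5/6]]
A^{-1} B = [-1/6, 1/12, 1/12]^T
C A^{-1} B = 1/3
G(0) = D - C A^{-1} B = 0 - (1/3) = -1/3 ≈ -0.3333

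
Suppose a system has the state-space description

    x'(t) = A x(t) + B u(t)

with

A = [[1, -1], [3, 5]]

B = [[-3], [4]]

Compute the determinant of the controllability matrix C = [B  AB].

AB = [[-7], [11]]
Controllability matrix C = [B  AB] = [[-3, -7], [4, 11]]
det(C) = (-3)·11 - (-7)·4 = -33 - (-28) = -5
Since det(C) ≠ 0, rank(C) = 2 and the system is completely controllable.

-5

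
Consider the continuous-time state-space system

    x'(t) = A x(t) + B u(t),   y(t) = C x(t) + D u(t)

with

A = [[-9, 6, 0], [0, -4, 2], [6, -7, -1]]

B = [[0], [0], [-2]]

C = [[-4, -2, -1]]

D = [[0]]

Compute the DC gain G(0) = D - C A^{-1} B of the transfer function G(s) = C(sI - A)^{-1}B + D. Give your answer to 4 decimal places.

2.6667

G(0) = C(-A)^{-1}B + D = -C A^{-1} B + D.
det A = -90, so A^{-1} = (1/-90)·adj(A) = [[-1/5, -1/15, -2/15], [-2/15, -1/10, -1/5], [-4/15, 3/10, -2/5]]
A^{-1} B = [4/15, 2/5, 4/5]^T
C A^{-1} B = -8/3
G(0) = D - C A^{-1} B = 0 - (-8/3) = 8/3 ≈ 2.6667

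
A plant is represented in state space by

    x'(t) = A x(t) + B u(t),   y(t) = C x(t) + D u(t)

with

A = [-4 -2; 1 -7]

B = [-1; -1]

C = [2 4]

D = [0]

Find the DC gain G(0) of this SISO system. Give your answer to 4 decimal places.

G(0) = C(-A)^{-1}B + D = -C A^{-1} B + D.
det A = 30, so A^{-1} = (1/30)·adj(A) = [[-7/30, 1/15], [-1/30, -2/15]]
A^{-1} B = [1/6, 1/6]^T
C A^{-1} B = 1
G(0) = D - C A^{-1} B = 0 - (1) = -1

-1.0000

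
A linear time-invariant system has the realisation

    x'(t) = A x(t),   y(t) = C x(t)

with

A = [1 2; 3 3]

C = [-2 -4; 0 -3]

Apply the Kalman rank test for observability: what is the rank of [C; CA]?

2

CA = [[-14, -16], [-9, -9]]
Observability matrix O = [C; CA] = [[-2, -4], [0, -3], [-14, -16], [-9, -9]]
Take the 2×2 submatrix of O formed by rows 1, 2: [[-2, -4], [0, -3]]. Its determinant is (-2)·(-3) - (-4)·0 = 6 - 0 = 6 ≠ 0.
So rank(O) ≥ 2; since O has 2 columns, rank(O) = 2.
rank(O) = 2 = n, so the pair (A, C) is completely observable.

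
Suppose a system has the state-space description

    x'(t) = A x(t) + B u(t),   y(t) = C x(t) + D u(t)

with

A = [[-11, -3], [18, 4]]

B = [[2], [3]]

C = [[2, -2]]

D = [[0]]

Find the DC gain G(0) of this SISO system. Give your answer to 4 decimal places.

G(0) = C(-A)^{-1}B + D = -C A^{-1} B + D.
det A = 10, so A^{-1} = (1/10)·adj(A) = [[2/5, 3/10], [-9/5, -11/10]]
A^{-1} B = [17/10, -69/10]^T
C A^{-1} B = 86/5
G(0) = D - C A^{-1} B = 0 - (86/5) = -86/5 ≈ -17.2000

-17.2000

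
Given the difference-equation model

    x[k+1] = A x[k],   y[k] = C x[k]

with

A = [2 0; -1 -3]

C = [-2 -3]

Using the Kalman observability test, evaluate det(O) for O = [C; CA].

CA = [[-1, 9]]
Observability matrix O = [C; CA] = [[-2, -3], [-1, 9]]
det(O) = (-2)·9 - (-3)·(-1) = -18 - 3 = -21
Since det(O) ≠ 0, rank(O) = 2 and the system is completely observable.

-21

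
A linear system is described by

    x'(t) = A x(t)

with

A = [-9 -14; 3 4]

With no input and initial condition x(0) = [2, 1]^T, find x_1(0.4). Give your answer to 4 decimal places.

det(sI - A) = s^2 - (tr A)s + det A, with tr A = (-9) + 4 = -5 and det A = (-9)·4 - (-14)·3 = -36 - (-42) = 6.
So p(s) = det(sI - A) = s^2 + 5s + 6.
Factor s^2 + 5s + 6: two numbers with sum -5 and product 6 are -2 and -3, so s^2 + 5s + 6 = (s + 2)(s + 3).
Hence p(s) = (s + 2) (s + 3), with roots -3, -2.
The eigenvalues -3, -2 are distinct and real, so A is diagonalisable and x(t) = e^{At} x(0) = V diag(e^{λ_i t}) V^{-1} x(0), where the columns of V are the eigenvectors.
λ = -3: A - (-3)I = [[-6, -14], [3, 7]]. Row 1 gives (-6)·v1 + (-14)·v2 = 0, so take v_1 = [7, -3]^T.
λ = -2: A - (-2)I = [[-7, -14], [3, 6]]. Row 1 gives (-7)·v1 + (-14)·v2 = 0, so take v_2 = [-2, 1]^T.
V = [v_1 v_2] = [[7, -2], [-3, 1]] has det V = 1, so V^{-1} = adj(V)/det V = [[1, 2], [3, 7]].
Modal coordinates z(0) = V^{-1} x(0): 1·2 + 2·1 = 4; 3·2 + 7·1 = 13; so z(0) = [4, 13]^T.
x_1(t) = Σ_i (v_i)_1 · z_i(0) · e^{λ_i t} (row 1 of V times the modal terms).
x_1(0.4) = 7·4·e^{-3·0.4} + (-2)·13·e^{-2·0.4} = 28·0.301194 + (-26)·0.449329 = -3.2491.

-3.2491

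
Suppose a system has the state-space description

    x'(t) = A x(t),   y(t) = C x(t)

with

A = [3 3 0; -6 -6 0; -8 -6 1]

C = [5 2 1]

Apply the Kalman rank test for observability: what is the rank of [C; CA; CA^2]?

2

CA = [[-5, -3, 1]]
CA^2 = [[-5, -3, 1]]
Observability matrix O = [C; CA; CA^2] = [[5, 2, 1], [-5, -3, 1], [-5, -3, 1]]
The columns c1, c2, c3 of O are linearly dependent: -c1 + 2·c2 + c3 = 0 (check each entry), so rank(O) ≤ 2.
The 2×2 minor from rows 1, 2, columns 1, 2 is 5·(-3) - 2·(-5) = -15 - (-10) = -5 ≠ 0, so rank(O) = 2.
rank(O) = 2 < n = 3, so the pair (A, C) is not completely observable.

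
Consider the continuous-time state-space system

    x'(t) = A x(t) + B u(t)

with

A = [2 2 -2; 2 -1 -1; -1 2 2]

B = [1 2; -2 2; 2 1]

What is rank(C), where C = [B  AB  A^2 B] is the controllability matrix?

3

AB = [[-6, 6], [2, 1], [-1, 4]]
A^2B = [[-6, 6], [-13, 7], [8, 4]]
Controllability matrix C = [B  AB  A^2B] = [[1, 2, -6, 6, -6, 6], [-2, 2, 2, 1, -13, 7], [2, 1, -1, 4, 8, 4]]
Take the 3×3 submatrix of C formed by columns 1, 2, 3: [[1, 2, -6], [-2, 2, 2], [2, 1, -1]]. Its determinant is 1·(2·(-1) - 2·1) - 2·((-2)·(-1) - 2·2) + (-6)·((-2)·1 - 2·2) = 1·(-4) - 2·(-2) + (-6)·(-6) = 36 ≠ 0.
So rank(C) ≥ 3; since C has 3 rows, rank(C) = 3.
rank(C) = 3 = n, so the pair (A, B) is completely controllable.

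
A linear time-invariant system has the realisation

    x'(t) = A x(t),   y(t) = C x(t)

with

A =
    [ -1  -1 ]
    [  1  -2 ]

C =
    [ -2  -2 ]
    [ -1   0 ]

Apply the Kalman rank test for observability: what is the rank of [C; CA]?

2

CA = [[0, 6], [1, 1]]
Observability matrix O = [C; CA] = [[-2, -2], [-1, 0], [0, 6], [1, 1]]
Take the 2×2 submatrix of O formed by rows 1, 2: [[-2, -2], [-1, 0]]. Its determinant is (-2)·0 - (-2)·(-1) = 0 - 2 = -2 ≠ 0.
So rank(O) ≥ 2; since O has 2 columns, rank(O) = 2.
rank(O) = 2 = n, so the pair (A, C) is completely observable.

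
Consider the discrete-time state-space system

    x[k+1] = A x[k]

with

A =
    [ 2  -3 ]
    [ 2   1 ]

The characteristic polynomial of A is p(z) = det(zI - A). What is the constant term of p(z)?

8

For a 2×2 matrix, det(zI - A) = z^2 - (tr A)z + det A.
tr A = 3, det A = 8.
So p(z) = z^2 - 3z + 8.
The constant term is 8.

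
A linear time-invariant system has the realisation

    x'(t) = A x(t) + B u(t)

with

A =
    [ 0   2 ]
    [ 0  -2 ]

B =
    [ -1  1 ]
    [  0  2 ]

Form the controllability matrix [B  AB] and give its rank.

2

AB = [[0, 4], [0, -4]]
Controllability matrix C = [B  AB] = [[-1, 1, 0, 4], [0, 2, 0, -4]]
Take the 2×2 submatrix of C formed by columns 1, 2: [[-1, 1], [0, 2]]. Its determinant is (-1)·2 - 1·0 = -2 - 0 = -2 ≠ 0.
So rank(C) ≥ 2; since C has 2 rows, rank(C) = 2.
rank(C) = 2 = n, so the pair (A, B) is completely controllable.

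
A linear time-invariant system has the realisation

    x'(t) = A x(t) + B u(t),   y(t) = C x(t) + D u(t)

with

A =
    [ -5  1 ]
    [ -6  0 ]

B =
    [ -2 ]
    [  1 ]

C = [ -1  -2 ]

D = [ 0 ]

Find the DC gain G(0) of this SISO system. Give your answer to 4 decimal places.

G(0) = C(-A)^{-1}B + D = -C A^{-1} B + D.
det A = 6, so A^{-1} = (1/6)·adj(A) = [[0, -1/6], [1, -5/6]]
A^{-1} B = [-1/6, -17/6]^T
C A^{-1} B = 35/6
G(0) = D - C A^{-1} B = 0 - (35/6) = -35/6 ≈ -5.8333

-5.8333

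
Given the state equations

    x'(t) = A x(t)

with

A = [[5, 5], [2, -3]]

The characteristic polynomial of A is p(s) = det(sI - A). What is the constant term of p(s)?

-25

For a 2×2 matrix, det(sI - A) = s^2 - (tr A)s + det A.
tr A = 2, det A = -25.
So p(s) = s^2 - 2s - 25.
The constant term is -25.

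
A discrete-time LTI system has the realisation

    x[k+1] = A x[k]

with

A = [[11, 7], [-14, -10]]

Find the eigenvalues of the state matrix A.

det(zI - A) = z^2 - (tr A)z + det A, with tr A = 11 + (-10) = 1 and det A = 11·(-10) - 7·(-14) = -110 - (-98) = -12.
So p(z) = det(zI - A) = z^2 - z - 12.
Factor z^2 - z - 12: two numbers with sum 1 and product -12 are 4 and -3, so z^2 - z - 12 = (z - 4)(z + 3).
Hence p(z) = (z - 4) (z + 3), with roots -3, 4.

-3, 4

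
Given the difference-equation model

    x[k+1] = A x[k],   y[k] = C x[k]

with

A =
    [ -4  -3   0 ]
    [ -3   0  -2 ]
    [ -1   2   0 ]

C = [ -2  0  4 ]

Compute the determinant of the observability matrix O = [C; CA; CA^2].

3840

CA = [[4, 14, 0]]
CA^2 = [[-58, -12, -28]]
Observability matrix O = [C; CA; CA^2] = [[-2, 0, 4], [4, 14, 0], [-58, -12, -28]]
Expanding along the first row, det(O) = (-2)·(14·(-28) - 0·(-12)) - 0·(4·(-28) - 0·(-58)) + 4·(4·(-12) - 14·(-58)) = (-2)·(-392) - 0·(-112) + 4·764 = 3840
Since det(O) ≠ 0, rank(O) = 3 and the system is completely observable.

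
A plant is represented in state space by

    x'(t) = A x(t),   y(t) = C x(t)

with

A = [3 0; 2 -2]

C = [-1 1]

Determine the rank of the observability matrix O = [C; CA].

CA = [[-1, -2]]
Observability matrix O = [C; CA] = [[-1, 1], [-1, -2]]
det(O) = (-1)·(-2) - 1·(-1) = 2 - (-1) = 3 ≠ 0, so rank(O) = 2.
rank(O) = 2 = n, so the pair (A, C) is completely observable.

2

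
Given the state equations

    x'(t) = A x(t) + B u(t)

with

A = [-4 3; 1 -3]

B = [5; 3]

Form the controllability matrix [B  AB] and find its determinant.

13

AB = [[-11], [-4]]
Controllability matrix C = [B  AB] = [[5, -11], [3, -4]]
det(C) = 5·(-4) - (-11)·3 = -20 - (-33) = 13
Since det(C) ≠ 0, rank(C) = 2 and the system is completely controllable.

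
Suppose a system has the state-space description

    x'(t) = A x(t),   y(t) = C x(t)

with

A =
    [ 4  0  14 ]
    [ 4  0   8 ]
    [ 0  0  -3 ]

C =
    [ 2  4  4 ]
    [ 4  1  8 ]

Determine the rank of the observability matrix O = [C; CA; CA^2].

CA = [[24, 0, 48], [20, 0, 40]]
CA^2 = [[96, 0, 192], [80, 0, 160]]
Observability matrix O = [C; CA; CA^2] = [[2, 4, 4], [4, 1, 8], [24, 0, 48], [20, 0, 40], [96, 0, 192], [80, 0, 160]]
The columns c1, c2, c3 of O are linearly dependent: -2·c1 + c3 = 0 (check each entry), so rank(O) ≤ 2.
The 2×2 minor from rows 1, 2, columns 1, 2 is 2·1 - 4·4 = 2 - 16 = -14 ≠ 0, so rank(O) = 2.
rank(O) = 2 < n = 3, so the pair (A, C) is not completely observable.

2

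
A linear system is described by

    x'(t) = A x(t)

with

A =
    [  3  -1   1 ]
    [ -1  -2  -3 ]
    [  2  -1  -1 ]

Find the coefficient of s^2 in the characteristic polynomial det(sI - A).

0

Expand det(sI - A) for the 3×3 matrix.
p(s) = s^3 - 13s - 9.
(Check: constant term = det(-A) = (-1)^3 det A = -9; coefficient of s^2 = -tr A = 0.)
The coefficient of s^2 is 0.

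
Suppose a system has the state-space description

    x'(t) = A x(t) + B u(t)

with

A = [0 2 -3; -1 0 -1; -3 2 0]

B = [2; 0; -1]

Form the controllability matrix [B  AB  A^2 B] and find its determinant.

33

AB = [[3], [-1], [-6]]
A^2B = [[16], [3], [-11]]
Controllability matrix C = [B  AB  A^2B] = [[2, 3, 16], [0, -1, 3], [-1, -6, -11]]
Expanding along the first row, det(C) = 2·((-1)·(-11) - 3·(-6)) - 3·(0·(-11) - 3·(-1)) + 16·(0·(-6) - (-1)·(-1)) = 2·29 - 3·3 + 16·(-1) = 33
Since det(C) ≠ 0, rank(C) = 3 and the system is completely controllable.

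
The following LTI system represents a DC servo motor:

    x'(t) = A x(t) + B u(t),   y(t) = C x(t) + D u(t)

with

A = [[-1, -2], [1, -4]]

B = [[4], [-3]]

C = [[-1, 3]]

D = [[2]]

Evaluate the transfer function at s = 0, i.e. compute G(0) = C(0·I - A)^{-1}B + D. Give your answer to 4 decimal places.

G(0) = C(-A)^{-1}B + D = -C A^{-1} B + D.
det A = 6, so A^{-1} = (1/6)·adj(A) = [[-2/3, 1/3], [-1/6, -1/6]]
A^{-1} B = [-11/3, -1/6]^T
C A^{-1} B = 19/6
G(0) = D - C A^{-1} B = 2 - (19/6) = -7/6 ≈ -1.1667

-1.1667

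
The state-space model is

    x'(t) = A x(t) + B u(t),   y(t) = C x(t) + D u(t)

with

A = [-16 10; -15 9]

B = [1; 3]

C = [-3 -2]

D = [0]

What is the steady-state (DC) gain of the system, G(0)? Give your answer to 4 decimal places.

-21.5000

G(0) = C(-A)^{-1}B + D = -C A^{-1} B + D.
det A = 6, so A^{-1} = (1/6)·adj(A) = [[3/2, -5/3], [5/2, -8/3]]
A^{-1} B = [-7/2, -11/2]^T
C A^{-1} B = 43/2
G(0) = D - C A^{-1} B = 0 - (43/2) = -43/2 ≈ -21.5000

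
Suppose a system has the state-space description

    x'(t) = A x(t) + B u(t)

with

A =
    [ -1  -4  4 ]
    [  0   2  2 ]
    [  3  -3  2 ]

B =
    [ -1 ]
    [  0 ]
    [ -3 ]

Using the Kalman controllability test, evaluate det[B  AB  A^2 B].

-900

AB = [[-11], [-6], [-9]]
A^2B = [[-1], [-30], [-33]]
Controllability matrix C = [B  AB  A^2B] = [[-1, -11, -1], [0, -6, -30], [-3, -9, -33]]
Expanding along the first row, det(C) = (-1)·((-6)·(-33) - (-30)·(-9)) - (-11)·(0·(-33) - (-30)·(-3)) + (-1)·(0·(-9) - (-6)·(-3)) = (-1)·(-72) - (-11)·(-90) + (-1)·(-18) = -900
Since det(C) ≠ 0, rank(C) = 3 and the system is completely controllable.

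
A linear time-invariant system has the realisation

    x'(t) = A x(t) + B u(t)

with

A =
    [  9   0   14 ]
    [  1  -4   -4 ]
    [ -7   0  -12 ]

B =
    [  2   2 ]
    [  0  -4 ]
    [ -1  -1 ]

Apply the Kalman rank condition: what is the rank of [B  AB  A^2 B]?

2

AB = [[4, 4], [6, 22], [-2, -2]]
A^2B = [[8, 8], [-12, -76], [-4, -4]]
Controllability matrix C = [B  AB  A^2B] = [[2, 2, 4, 4, 8, 8], [0, -4, 6, 22, -12, -76], [-1, -1, -2, -2, -4, -4]]
The rows r1, r2, r3 of C are linearly dependent: r1 + 2·r3 = 0 (check each entry), so rank(C) ≤ 2.
The 2×2 minor from rows 1, 2, columns 1, 2 is 2·(-4) - 2·0 = -8 - 0 = -8 ≠ 0, so rank(C) = 2.
rank(C) = 2 < n = 3, so the pair (A, B) is not completely controllable.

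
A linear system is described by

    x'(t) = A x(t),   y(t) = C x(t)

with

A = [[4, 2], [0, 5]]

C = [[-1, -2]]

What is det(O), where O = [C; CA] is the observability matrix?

4

CA = [[-4, -12]]
Observability matrix O = [C; CA] = [[-1, -2], [-4, -12]]
det(O) = (-1)·(-12) - (-2)·(-4) = 12 - 8 = 4
Since det(O) ≠ 0, rank(O) = 2 and the system is completely observable.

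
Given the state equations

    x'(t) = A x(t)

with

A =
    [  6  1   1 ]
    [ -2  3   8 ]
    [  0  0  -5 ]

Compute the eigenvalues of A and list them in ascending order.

det(sI - A) = s^3 - (tr A)s^2 + (M11 + M22 + M33)s - det A, where Mii is the 2×2 principal minor of A obtained by deleting row i and column i.
tr A = 6 + 3 + (-5) = 4; M11 = 3·(-5) - 8·0 = -15 - 0 = -15; M22 = 6·(-5) - 1·0 = -30 - 0 = -30; M33 = 6·3 - 1·(-2) = 18 - (-2) = 20; sum of minors = -25.
det A = 6·(3·(-5) - 8·0) - 1·((-2)·(-5) - 8·0) + 1·((-2)·0 - 3·0) = 6·(-15) - 1·10 + 1·0 = -100.
So p(s) = det(sI - A) = s^3 - 4s^2 - 25s + 100.
Rational-root test: any integer root divides 100. Testing small divisors, s = 4 works: p(4) = 64 + (-64) + (-100) + 100 = 0, so (s - 4) is a factor.
Dividing, p(s) = (s - 4)(s^2 - 25).
Factor s^2 - 25: two numbers with sum 0 and product -25 are 5 and -5, so s^2 - 25 = (s - 5)(s + 5).
Hence p(s) = (s - 5) (s - 4) (s + 5), with roots -5, 4, 5.
At least one eigenvalue has non-negative real part, so the system is not asymptotically stable.

-5, 4, 5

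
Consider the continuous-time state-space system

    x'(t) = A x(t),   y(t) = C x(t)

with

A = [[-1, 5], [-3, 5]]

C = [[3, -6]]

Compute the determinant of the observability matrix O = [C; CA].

CA = [[15, -15]]
Observability matrix O = [C; CA] = [[3, -6], [15, -15]]
det(O) = 3·(-15) - (-6)·15 = -45 - (-90) = 45
Since det(O) ≠ 0, rank(O) = 2 and the system is completely observable.

45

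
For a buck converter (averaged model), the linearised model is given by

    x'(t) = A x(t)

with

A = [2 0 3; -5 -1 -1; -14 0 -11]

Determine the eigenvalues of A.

-5, -4, -1

det(sI - A) = s^3 - (tr A)s^2 + (M11 + M22 + M33)s - det A, where Mii is the 2×2 principal minor of A obtained by deleting row i and column i.
tr A = 2 + (-1) + (-11) = -10; M11 = (-1)·(-11) - (-1)·0 = 11 - 0 = 11; M22 = 2·(-11) - 3·(-14) = -22 - (-42) = 20; M33 = 2·(-1) - 0·(-5) = -2 - 0 = -2; sum of minors = 29.
det A = 2·((-1)·(-11) - (-1)·0) - 0·((-5)·(-11) - (-1)·(-14)) + 3·((-5)·0 - (-1)·(-14)) = 2·11 - 0·41 + 3·(-14) = -20.
So p(s) = det(sI - A) = s^3 + 10s^2 + 29s + 20.
Rational-root test: any integer root divides 20. Testing small divisors, s = -1 works: p(-1) = -1 + 10 + (-29) + 20 = 0, so (s + 1) is a factor.
Dividing, p(s) = (s + 1)(s^2 + 9s + 20).
Factor s^2 + 9s + 20: two numbers with sum -9 and product 20 are -4 and -5, so s^2 + 9s + 20 = (s + 4)(s + 5).
Hence p(s) = (s + 1) (s + 4) (s + 5), with roots -5, -4, -1.
All eigenvalues have negative real part, so the system is asymptotically stable.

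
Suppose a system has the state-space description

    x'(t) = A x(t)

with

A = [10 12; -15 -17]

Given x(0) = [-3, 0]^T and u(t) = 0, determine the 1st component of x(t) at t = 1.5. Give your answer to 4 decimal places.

det(sI - A) = s^2 - (tr A)s + det A, with tr A = 10 + (-17) = -7 and det A = 10·(-17) - 12·(-15) = -170 - (-180) = 10.
So p(s) = det(sI - A) = s^2 + 7s + 10.
Factor s^2 + 7s + 10: two numbers with sum -7 and product 10 are -2 and -5, so s^2 + 7s + 10 = (s + 2)(s + 5).
Hence p(s) = (s + 2) (s + 5), with roots -5, -2.
The eigenvalues -5, -2 are distinct and real, so A is diagonalisable and x(t) = e^{At} x(0) = V diag(e^{λ_i t}) V^{-1} x(0), where the columns of V are the eigenvectors.
λ = -5: A - (-5)I = [[15, 12], [-15, -12]]. Row 1 gives 15·v1 + 12·v2 = 0, so take v_1 = [-4, 5]^T.
λ = -2: A - (-2)I = [[12, 12], [-15, -15]]. Row 1 gives 12·v1 + 12·v2 = 0, so take v_2 = [-1, 1]^T.
V = [v_1 v_2] = [[-4, -1], [5, 1]] has det V = 1, so V^{-1} = adj(V)/det V = [[1, 1], [-5, -4]].
Modal coordinates z(0) = V^{-1} x(0): 1·(-3) + 1·0 = -3; (-5)·(-3) + (-4)·0 = 15; so z(0) = [-3, 15]^T.
x_1(t) = Σ_i (v_i)_1 · z_i(0) · e^{λ_i t} (row 1 of V times the modal terms).
x_1(1.5) = (-4)·(-3)·e^{-5·1.5} + (-1)·15·e^{-2·1.5} = 12·0.000553 + (-15)·0.049787 = -0.7402.

-0.7402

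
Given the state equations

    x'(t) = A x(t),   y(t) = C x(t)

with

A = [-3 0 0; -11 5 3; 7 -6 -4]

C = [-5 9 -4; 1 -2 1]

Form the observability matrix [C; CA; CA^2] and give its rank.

CA = [[-112, 69, 43], [26, -16, -10]]
CA^2 = [[-122, 87, 35], [28, -20, -8]]
Observability matrix O = [C; CA; CA^2] = [[-5, 9, -4], [1, -2, 1], [-112, 69, 43], [26, -16, -10], [-122, 87, 35], [28, -20, -8]]
The columns c1, c2, c3 of O are linearly dependent: c1 + c2 + c3 = 0 (check each entry), so rank(O) ≤ 2.
The 2×2 minor from rows 1, 2, columns 1, 2 is (-5)·(-2) - 9·1 = 10 - 9 = 1 ≠ 0, so rank(O) = 2.
rank(O) = 2 < n = 3, so the pair (A, C) is not completely observable.

2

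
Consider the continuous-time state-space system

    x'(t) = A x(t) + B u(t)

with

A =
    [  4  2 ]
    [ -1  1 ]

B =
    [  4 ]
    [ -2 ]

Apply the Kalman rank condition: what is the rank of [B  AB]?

AB = [[12], [-6]]
Controllability matrix C = [B  AB] = [[4, 12], [-2, -6]]
Every column of C is a scalar multiple of column 1 = [4, -2] (multipliers 1, 3), so the columns span a one-dimensional space.
C ≠ 0, hence rank(C) = 1.
rank(C) = 1 < n = 2, so the pair (A, B) is not completely controllable.

1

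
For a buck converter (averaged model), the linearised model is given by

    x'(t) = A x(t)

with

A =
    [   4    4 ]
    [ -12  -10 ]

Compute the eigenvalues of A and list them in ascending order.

-4, -2

det(sI - A) = s^2 - (tr A)s + det A, with tr A = 4 + (-10) = -6 and det A = 4·(-10) - 4·(-12) = -40 - (-48) = 8.
So p(s) = det(sI - A) = s^2 + 6s + 8.
Factor s^2 + 6s + 8: two numbers with sum -6 and product 8 are -2 and -4, so s^2 + 6s + 8 = (s + 2)(s + 4).
Hence p(s) = (s + 2) (s + 4), with roots -4, -2.
All eigenvalues have negative real part, so the system is asymptotically stable.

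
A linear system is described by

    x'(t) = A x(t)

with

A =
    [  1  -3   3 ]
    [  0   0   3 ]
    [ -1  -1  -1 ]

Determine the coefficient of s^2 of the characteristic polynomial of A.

0

Expand det(sI - A) for the 3×3 matrix.
p(s) = s^3 + 5s - 12.
(Check: constant term = det(-A) = (-1)^3 det A = -12; coefficient of s^2 = -tr A = 0.)
The coefficient of s^2 is 0.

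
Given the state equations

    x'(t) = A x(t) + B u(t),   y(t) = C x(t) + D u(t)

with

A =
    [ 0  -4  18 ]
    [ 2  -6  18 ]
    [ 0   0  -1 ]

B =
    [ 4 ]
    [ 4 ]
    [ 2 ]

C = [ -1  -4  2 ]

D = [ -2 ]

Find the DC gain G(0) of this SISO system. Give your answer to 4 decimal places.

-48.0000

G(0) = C(-A)^{-1}B + D = -C A^{-1} B + D.
det A = -8, so A^{-1} = (1/-8)·adj(A) = [[-3/4, 1/2, -9/2], [-1/4, 0, -9/2], [0, 0, -1]]
A^{-1} B = [-10, -10, -2]^T
C A^{-1} B = 46
G(0) = D - C A^{-1} B = -2 - (46) = -48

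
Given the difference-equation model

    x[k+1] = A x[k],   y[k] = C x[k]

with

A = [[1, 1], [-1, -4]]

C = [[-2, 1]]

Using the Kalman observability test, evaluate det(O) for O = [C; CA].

15

CA = [[-3, -6]]
Observability matrix O = [C; CA] = [[-2, 1], [-3, -6]]
det(O) = (-2)·(-6) - 1·(-3) = 12 - (-3) = 15
Since det(O) ≠ 0, rank(O) = 2 and the system is completely observable.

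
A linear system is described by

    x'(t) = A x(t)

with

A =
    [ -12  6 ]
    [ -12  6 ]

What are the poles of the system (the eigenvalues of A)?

-6, 0

det(sI - A) = s^2 - (tr A)s + det A, with tr A = (-12) + 6 = -6 and det A = (-12)·6 - 6·(-12) = -72 - (-72) = 0.
So p(s) = det(sI - A) = s^2 + 6s.
Factor s^2 + 6s: two numbers with sum -6 and product 0 are 0 and -6, so s^2 + 6s = s(s + 6).
Hence p(s) = s (s + 6), with roots -6, 0.
At least one eigenvalue has non-negative real part, so the system is not asymptotically stable.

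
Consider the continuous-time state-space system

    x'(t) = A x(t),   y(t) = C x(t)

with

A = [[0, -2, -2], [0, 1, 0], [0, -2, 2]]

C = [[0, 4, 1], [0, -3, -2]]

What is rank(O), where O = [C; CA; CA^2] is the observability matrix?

CA = [[0, 2, 2], [0, 1, -4]]
CA^2 = [[0, -2, 4], [0, 9, -8]]
Observability matrix O = [C; CA; CA^2] = [[0, 4, 1], [0, -3, -2], [0, 2, 2], [0, 1, -4], [0, -2, 4], [0, 9, -8]]
Column 1 of O is identically zero, so rank(O) ≤ 2.
The 2×2 minor from rows 1, 2, columns 2, 3 is 4·(-2) - 1·(-3) = -8 - (-3) = -5 ≠ 0, so rank(O) = 2.
rank(O) = 2 < n = 3, so the pair (A, C) is not completely observable.

2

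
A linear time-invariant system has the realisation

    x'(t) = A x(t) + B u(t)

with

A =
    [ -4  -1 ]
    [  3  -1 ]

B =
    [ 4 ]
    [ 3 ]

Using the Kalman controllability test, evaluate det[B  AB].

AB = [[-19], [9]]
Controllability matrix C = [B  AB] = [[4, -19], [3, 9]]
det(C) = 4·9 - (-19)·3 = 36 - (-57) = 93
Since det(C) ≠ 0, rank(C) = 2 and the system is completely controllable.

93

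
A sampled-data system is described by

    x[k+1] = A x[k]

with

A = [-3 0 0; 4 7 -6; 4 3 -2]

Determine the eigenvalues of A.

det(zI - A) = z^3 - (tr A)z^2 + (M11 + M22 + M33)z - det A, where Mii is the 2×2 principal minor of A obtained by deleting row i and column i.
tr A = (-3) + 7 + (-2) = 2; M11 = 7·(-2) - (-6)·3 = -14 - (-18) = 4; M22 = (-3)·(-2) - 0·4 = 6 - 0 = 6; M33 = (-3)·7 - 0·4 = -21 - 0 = -21; sum of minors = -11.
det A = (-3)·(7·(-2) - (-6)·3) - 0·(4·(-2) - (-6)·4) + 0·(4·3 - 7·4) = (-3)·4 - 0·16 + 0·(-16) = -12.
So p(z) = det(zI - A) = z^3 - 2z^2 - 11z + 12.
Rational-root test: any integer root divides 12. Testing small divisors, z = 1 works: p(1) = 1 + (-2) + (-11) + 12 = 0, so (z - 1) is a factor.
Dividing, p(z) = (z - 1)(z^2 - z - 12).
Factor z^2 - z - 12: two numbers with sum 1 and product -12 are 4 and -3, so z^2 - z - 12 = (z - 4)(z + 3).
Hence p(z) = (z - 4) (z - 1) (z + 3), with roots -3, 1, 4.

-3, 1, 4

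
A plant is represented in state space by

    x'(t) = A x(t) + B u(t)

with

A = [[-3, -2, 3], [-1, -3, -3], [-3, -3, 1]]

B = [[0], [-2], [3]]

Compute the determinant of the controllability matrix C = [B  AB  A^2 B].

-1701

AB = [[13], [-3], [9]]
A^2B = [[-6], [-31], [-21]]
Controllability matrix C = [B  AB  A^2B] = [[0, 13, -6], [-2, -3, -31], [3, 9, -21]]
Expanding along the first row, det(C) = 0·((-3)·(-21) - (-31)·9) - 13·((-2)·(-21) - (-31)·3) + (-6)·((-2)·9 - (-3)·3) = 0·342 - 13·135 + (-6)·(-9) = -1701
Since det(C) ≠ 0, rank(C) = 3 and the system is completely controllable.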